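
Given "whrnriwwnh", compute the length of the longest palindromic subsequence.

One longest palindromic subsequence is hnwwnh (positions 2,4,7,8,9,10); it reads the same forward and backward, and the interval DP gives dp[1][10] = 6.

6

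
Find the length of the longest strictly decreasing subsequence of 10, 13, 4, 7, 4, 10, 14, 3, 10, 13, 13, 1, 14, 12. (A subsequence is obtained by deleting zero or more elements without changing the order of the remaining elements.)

Let dp[i] be the longest decreasing subsequence ending at position i. Then dp = [1, 1, 2, 2, 3, 2, 1, 4, 2, 2, 2, 5, 1, 3].
The maximum is 5; one witness is 10, 7, 4, 3, 1 at positions 1,4,5,8,12.

5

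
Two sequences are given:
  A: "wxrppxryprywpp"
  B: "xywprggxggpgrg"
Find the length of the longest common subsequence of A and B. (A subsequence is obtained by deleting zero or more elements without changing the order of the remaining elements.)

5

Backtracking the LCS table gives one alignment: w (A1,B3) → r (A3,B5) → x (A6,B8) → p (A9,B11) → r (A10,B13).
So the longest common subsequence has length 5.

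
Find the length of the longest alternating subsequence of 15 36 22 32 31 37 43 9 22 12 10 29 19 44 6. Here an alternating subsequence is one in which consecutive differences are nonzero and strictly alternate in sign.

13

Track the best alternating length ending on an up-step vs a down-step at each position: up/down = 1/1, 2/1, 2/3, 4/3, 4/5, 6/1, 6/1, 1/7, 8/7, 8/9, 8/9, 10/7, 10/11, 12/1, 1/13.
The maximum over both is 13; one such subsequence is 15, 36, 22, 32, 31, 37, 9, 22, 12, 29, 19, 44, 6.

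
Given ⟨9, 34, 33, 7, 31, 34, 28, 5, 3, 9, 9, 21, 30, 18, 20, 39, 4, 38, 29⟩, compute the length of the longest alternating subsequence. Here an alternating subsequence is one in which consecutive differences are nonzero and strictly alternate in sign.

11

Track the best alternating length ending on an up-step vs a down-step at each position: up/down = 1/1, 2/1, 2/3, 1/3, 4/3, 4/1, 4/5, 1/5, 1/5, 6/5, 6/5, 6/5, 6/5, 6/7, 8/7, 8/1, 6/9, 10/9, 10/11.
The maximum over both is 11; one such subsequence is 9, 34, 7, 31, 5, 21, 18, 20, 4, 38, 29.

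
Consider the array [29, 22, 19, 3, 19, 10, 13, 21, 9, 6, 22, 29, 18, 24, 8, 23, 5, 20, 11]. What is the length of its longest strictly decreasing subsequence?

7

One longest decreasing subsequence is 29, 22, 19, 10, 9, 6, 5 (positions 1,2,3,6,9,10,17), of length 7; no longer one exists.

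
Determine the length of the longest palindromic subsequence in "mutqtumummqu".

One longest palindromic subsequence is uqmmmqu (positions 2,4,7,9,10,11,12); it reads the same forward and backward, and the interval DP gives dp[1][12] = 7.

7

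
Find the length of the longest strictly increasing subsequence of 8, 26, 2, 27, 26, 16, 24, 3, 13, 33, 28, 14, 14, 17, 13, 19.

One longest increasing subsequence is 2, 3, 13, 14, 17, 19 (positions 3,8,9,12,14,16), of length 6; no longer one exists.

6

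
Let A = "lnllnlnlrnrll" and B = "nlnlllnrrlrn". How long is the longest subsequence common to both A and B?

9

Backtracking the LCS table gives one alignment: l (A1,B2) → n (A2,B3) → l (A3,B4) → l (A4,B5) → l (A6,B6) → n (A7,B7) → l (A8,B10) → r (A9,B11) → n (A10,B12).
So the longest common subsequence has length 9.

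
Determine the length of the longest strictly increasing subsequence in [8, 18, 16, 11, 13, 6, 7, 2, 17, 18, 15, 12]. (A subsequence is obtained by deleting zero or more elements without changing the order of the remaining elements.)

5

Let dp[i] be the longest increasing subsequence ending at position i. Then dp = [1, 2, 2, 2, 3, 1, 2, 1, 4, 5, 4, 3].
The maximum is 5; one witness is 8, 11, 13, 17, 18 at positions 1,4,5,9,10.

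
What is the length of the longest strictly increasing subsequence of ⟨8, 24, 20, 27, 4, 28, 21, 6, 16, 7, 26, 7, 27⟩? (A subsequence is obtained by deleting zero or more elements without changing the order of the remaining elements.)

Let dp[i] be the longest increasing subsequence ending at position i. Then dp = [1, 2, 2, 3, 1, 4, 3, 2, 3, 3, 4, 3, 5].
The maximum is 5; one witness is 8, 20, 21, 26, 27 at positions 1,3,7,11,13.

5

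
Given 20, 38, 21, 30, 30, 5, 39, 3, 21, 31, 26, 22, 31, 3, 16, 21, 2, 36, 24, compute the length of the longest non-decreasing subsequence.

7

Let dp[i] be the longest non-decreasing subsequence ending at position i. Then dp = [1, 2, 2, 3, 4, 1, 5, 1, 3, 5, 4, 4, 6, 2, 3, 4, 1, 7, 5].
The maximum is 7; one witness is 20, 21, 30, 30, 31, 31, 36 at positions 1,3,4,5,10,13,18.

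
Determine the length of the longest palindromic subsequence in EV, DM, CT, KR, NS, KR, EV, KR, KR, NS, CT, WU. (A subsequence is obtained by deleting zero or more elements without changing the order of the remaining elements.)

One longest palindromic subsequence is CT NS KR KR KR NS CT (positions 3,5,6,8,9,10,11); it reads the same forward and backward, and the interval DP gives dp[1][12] = 7.

7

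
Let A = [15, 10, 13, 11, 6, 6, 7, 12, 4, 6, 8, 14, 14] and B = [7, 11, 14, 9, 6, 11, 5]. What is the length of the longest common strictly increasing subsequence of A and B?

For each value that appears in both, track the longest common increasing run ending there.
The best achievable length is 2; one witness is 7, 14 (A-positions 7,12, B-positions 1,3).

2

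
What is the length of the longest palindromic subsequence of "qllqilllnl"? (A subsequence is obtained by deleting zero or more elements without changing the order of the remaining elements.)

Using dp[i][j] = 2 + dp[i+1][j−1] if the ends match, else max(dp[i+1][j], dp[i][j−1]):
dp[1][10] = 6. A witness is llllll at positions 2,3,6,7,8,10.

6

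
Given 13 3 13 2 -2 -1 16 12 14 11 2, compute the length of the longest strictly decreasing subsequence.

One longest decreasing subsequence is 13, 3, 2, -2 (positions 1,2,4,5), of length 4; no longer one exists.

4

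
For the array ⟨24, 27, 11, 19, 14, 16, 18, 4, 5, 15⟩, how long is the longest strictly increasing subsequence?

Let dp[i] be the longest increasing subsequence ending at position i. Then dp = [1, 2, 1, 2, 2, 3, 4, 1, 2, 3].
The maximum is 4; one witness is 11, 14, 16, 18 at positions 3,5,6,7.

4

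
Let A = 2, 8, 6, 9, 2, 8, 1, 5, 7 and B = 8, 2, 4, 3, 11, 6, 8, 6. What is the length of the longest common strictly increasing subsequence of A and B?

A longest common strictly increasing subsequence is 2, 6, 8 (length 3); it appears in order in both A and B, and no longer such subsequence exists.

3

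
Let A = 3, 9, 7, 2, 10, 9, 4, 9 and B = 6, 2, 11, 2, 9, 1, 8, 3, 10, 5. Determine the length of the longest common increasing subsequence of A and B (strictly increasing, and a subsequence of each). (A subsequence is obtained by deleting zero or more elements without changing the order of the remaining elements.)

2

For each value that appears in both, track the longest common increasing run ending there.
The best achievable length is 2; one witness is 2, 9 (A-positions 4,6, B-positions 2,5).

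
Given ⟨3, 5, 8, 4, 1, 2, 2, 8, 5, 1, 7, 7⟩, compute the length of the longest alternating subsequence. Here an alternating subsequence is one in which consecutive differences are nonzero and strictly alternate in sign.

6

Track the best alternating length ending on an up-step vs a down-step at each position: up/down = 1/1, 2/1, 2/1, 2/3, 1/3, 4/3, 4/3, 4/1, 4/5, 1/5, 6/5, 6/5.
The maximum over both is 6; one such subsequence is 3, 5, 4, 8, 5, 7.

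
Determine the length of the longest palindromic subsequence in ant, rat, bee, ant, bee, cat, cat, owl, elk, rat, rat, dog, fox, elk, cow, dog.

Using dp[i][j] = 2 + dp[i+1][j−1] if the ends match, else max(dp[i+1][j], dp[i][j−1]):
dp[1][16] = 5. A witness is rat bee ant bee rat at positions 2,3,4,5,11.

5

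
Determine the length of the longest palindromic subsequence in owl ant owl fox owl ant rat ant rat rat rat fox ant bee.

Using dp[i][j] = 2 + dp[i+1][j−1] if the ends match, else max(dp[i+1][j], dp[i][j−1]):
dp[1][14] = 8. A witness is ant fox rat rat rat rat fox ant at positions 2,4,7,9,10,11,12,13.

8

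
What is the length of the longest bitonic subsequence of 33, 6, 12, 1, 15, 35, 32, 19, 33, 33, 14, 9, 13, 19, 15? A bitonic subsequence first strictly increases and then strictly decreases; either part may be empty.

8

Let inc[i] be the LIS ending at i and dec[i] the longest strictly decreasing subsequence starting at i. inc = [1, 1, 2, 1, 3, 4, 4, 4, 5, 5, 3, 2, 3, 4, 4], dec = [5, 2, 2, 1, 3, 5, 4, 3, 3, 3, 2, 1, 1, 2, 1].
max_i inc[i]+dec[i]−1 = 8, with one witness 6, 12, 15, 35, 32, 19, 14, 13.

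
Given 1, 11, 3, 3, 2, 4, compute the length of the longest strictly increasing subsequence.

3

One longest increasing subsequence is 1, 3, 4 (positions 1,3,6), of length 3; no longer one exists.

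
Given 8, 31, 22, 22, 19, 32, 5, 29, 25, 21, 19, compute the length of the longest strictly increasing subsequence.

3

Let dp[i] be the longest increasing subsequence ending at position i. Then dp = [1, 2, 2, 2, 2, 3, 1, 3, 3, 3, 2].
The maximum is 3; one witness is 8, 31, 32 at positions 1,2,6.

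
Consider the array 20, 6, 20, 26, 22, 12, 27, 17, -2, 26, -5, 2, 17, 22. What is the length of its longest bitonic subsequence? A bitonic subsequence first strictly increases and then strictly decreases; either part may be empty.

7

Let inc[i] be the LIS ending at i and dec[i] the longest strictly decreasing subsequence starting at i. inc = [1, 1, 2, 3, 3, 2, 4, 3, 1, 4, 1, 2, 3, 4], dec = [4, 3, 4, 5, 4, 3, 4, 3, 2, 2, 1, 1, 1, 1].
max_i inc[i]+dec[i]−1 = 7, with one witness 6, 20, 26, 22, 17, -2, -5.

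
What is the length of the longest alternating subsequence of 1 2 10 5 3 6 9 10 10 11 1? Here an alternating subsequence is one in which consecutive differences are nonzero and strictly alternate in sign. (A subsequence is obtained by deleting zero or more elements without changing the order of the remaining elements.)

5

A longest alternating subsequence is 1, 10, 5, 6, 1 (positions 1,3,4,6,11); its 4 consecutive differences strictly alternate in sign, and length 5 is optimal.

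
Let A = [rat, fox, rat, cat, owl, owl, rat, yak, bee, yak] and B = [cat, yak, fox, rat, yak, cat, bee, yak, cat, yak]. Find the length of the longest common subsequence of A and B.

5

Backtracking the LCS table gives one alignment: fox (A2,B3) → rat (A3,B4) → cat (A4,B6) → yak (A8,B8) → yak (A10,B10).
So the longest common subsequence has length 5.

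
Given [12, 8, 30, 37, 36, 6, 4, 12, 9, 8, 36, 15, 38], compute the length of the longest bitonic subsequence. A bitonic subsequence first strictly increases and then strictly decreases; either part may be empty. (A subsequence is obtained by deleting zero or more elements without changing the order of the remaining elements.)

7

Let inc[i] be the LIS ending at i and dec[i] the longest strictly decreasing subsequence starting at i. inc = [1, 1, 2, 3, 3, 1, 1, 2, 2, 2, 3, 3, 4], dec = [4, 3, 4, 5, 4, 2, 1, 3, 2, 1, 2, 1, 1].
max_i inc[i]+dec[i]−1 = 7, with one witness 12, 30, 37, 36, 12, 9, 8.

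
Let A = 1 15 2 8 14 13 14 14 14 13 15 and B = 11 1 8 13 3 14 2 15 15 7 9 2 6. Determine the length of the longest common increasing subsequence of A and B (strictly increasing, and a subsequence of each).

For each value that appears in both, track the longest common increasing run ending there.
The best achievable length is 5; one witness is 1, 8, 13, 14, 15 (A-positions 1,4,6,7,11, B-positions 2,3,4,6,8).

5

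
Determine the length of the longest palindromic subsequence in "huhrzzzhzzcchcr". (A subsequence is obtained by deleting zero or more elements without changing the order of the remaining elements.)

7

One longest palindromic subsequence is rzzhzzr (positions 4,6,7,8,9,10,15); it reads the same forward and backward, and the interval DP gives dp[1][15] = 7.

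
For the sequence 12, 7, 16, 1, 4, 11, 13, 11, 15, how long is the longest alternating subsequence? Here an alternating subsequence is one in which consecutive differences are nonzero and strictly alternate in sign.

Track the best alternating length ending on an up-step vs a down-step at each position: up/down = 1/1, 1/2, 3/1, 1/4, 5/4, 5/4, 5/4, 5/6, 7/4.
The maximum over both is 7; one such subsequence is 12, 7, 16, 1, 13, 11, 15.

7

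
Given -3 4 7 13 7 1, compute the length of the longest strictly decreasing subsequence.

3

Scanning left to right, the best length ending at each element is: -3→1, 4→1, 7→1, 13→1, 7→2, 1→3.
So the longest decreasing subsequence has length 3, e.g. 13, 7, 1.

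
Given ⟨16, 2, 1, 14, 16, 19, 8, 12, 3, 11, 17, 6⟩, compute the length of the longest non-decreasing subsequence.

4

One longest non-decreasing subsequence is 2, 14, 16, 19 (positions 2,4,5,6), of length 4; no longer one exists.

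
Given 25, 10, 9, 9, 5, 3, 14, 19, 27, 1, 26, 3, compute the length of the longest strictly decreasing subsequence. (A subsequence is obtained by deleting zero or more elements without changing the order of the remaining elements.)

Let dp[i] be the longest decreasing subsequence ending at position i. Then dp = [1, 2, 3, 3, 4, 5, 2, 2, 1, 6, 2, 5].
The maximum is 6; one witness is 25, 10, 9, 5, 3, 1 at positions 1,2,3,5,6,10.

6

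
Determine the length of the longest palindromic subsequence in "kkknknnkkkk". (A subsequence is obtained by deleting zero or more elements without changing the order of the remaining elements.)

One longest palindromic subsequence is kkkknnkkkk (positions 1,2,3,5,6,7,8,9,10,11); it reads the same forward and backward, and the interval DP gives dp[1][11] = 10.

10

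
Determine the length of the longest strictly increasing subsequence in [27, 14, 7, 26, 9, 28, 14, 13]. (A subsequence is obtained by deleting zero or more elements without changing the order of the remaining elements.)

Scanning left to right, the best length ending at each element is: 27→1, 14→1, 7→1, 26→2, 9→2, 28→3, 14→3, 13→3.
So the longest increasing subsequence has length 3, e.g. 14, 26, 28.

3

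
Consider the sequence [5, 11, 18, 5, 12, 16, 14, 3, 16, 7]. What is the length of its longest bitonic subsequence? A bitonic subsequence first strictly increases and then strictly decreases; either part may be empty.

6

One longest bitonic subsequence is 5, 11, 18, 16, 14, 7 (positions 1,2,3,6,7,10): it rises to 18 then falls. Length 6 is optimal.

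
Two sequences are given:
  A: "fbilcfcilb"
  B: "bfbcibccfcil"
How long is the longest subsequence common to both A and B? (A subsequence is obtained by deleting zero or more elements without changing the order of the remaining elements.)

8

A longest common subsequence is fbicfcil (length 8); the LCS DP confirms no longer common subsequence exists.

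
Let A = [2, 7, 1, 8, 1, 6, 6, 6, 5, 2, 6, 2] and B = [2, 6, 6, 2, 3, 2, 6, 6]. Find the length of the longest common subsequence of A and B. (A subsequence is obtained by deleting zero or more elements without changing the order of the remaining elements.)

A longest common subsequence is 2, 6, 6, 6, 6 (length 5); the LCS DP confirms no longer common subsequence exists.

5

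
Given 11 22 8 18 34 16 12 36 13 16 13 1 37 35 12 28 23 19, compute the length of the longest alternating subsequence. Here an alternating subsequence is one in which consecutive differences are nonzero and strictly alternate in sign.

13

Track the best alternating length ending on an up-step vs a down-step at each position: up/down = 1/1, 2/1, 1/3, 4/3, 4/1, 4/5, 4/5, 6/1, 6/7, 8/7, 6/9, 1/9, 10/1, 10/11, 10/11, 12/11, 12/13, 12/13.
The maximum over both is 13; one such subsequence is 11, 22, 8, 18, 16, 36, 13, 16, 13, 37, 12, 28, 23.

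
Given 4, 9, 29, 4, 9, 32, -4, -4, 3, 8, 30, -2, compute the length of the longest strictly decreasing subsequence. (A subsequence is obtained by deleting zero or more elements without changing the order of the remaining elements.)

Let dp[i] be the longest decreasing subsequence ending at position i. Then dp = [1, 1, 1, 2, 2, 1, 3, 3, 3, 3, 2, 4].
The maximum is 4; one witness is 9, 4, 3, -2 at positions 2,4,9,12.

4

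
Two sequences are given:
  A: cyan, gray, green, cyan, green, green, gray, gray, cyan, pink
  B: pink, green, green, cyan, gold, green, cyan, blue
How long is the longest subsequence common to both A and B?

4

Backtracking the LCS table gives one alignment: green (A3,B3) → cyan (A4,B4) → green (A6,B6) → cyan (A9,B7).
So the longest common subsequence has length 4.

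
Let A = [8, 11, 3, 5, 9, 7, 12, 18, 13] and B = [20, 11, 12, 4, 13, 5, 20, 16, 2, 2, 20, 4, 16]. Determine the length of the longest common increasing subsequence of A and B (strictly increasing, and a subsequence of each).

3

For each value that appears in both, track the longest common increasing run ending there.
The best achievable length is 3; one witness is 11, 12, 13 (A-positions 2,7,9, B-positions 2,3,5).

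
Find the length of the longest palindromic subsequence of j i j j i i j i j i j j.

Using dp[i][j] = 2 + dp[i+1][j−1] if the ends match, else max(dp[i+1][j], dp[i][j−1]):
dp[1][12] = 10. A witness is jijjiijjij at positions 1,2,3,4,5,6,7,9,10,12.

10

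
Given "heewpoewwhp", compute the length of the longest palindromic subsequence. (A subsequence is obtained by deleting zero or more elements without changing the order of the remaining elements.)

Using dp[i][j] = 2 + dp[i+1][j−1] if the ends match, else max(dp[i+1][j], dp[i][j−1]):
dp[1][11] = 5. A witness is hwwwh at positions 1,4,8,9,10.

5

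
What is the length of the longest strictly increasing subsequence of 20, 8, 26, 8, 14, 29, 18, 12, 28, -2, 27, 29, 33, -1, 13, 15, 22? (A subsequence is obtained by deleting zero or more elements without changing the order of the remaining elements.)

6

Let dp[i] be the longest increasing subsequence ending at position i. Then dp = [1, 1, 2, 1, 2, 3, 3, 2, 4, 1, 4, 5, 6, 2, 3, 4, 5].
The maximum is 6; one witness is 8, 14, 18, 28, 29, 33 at positions 2,5,7,9,12,13.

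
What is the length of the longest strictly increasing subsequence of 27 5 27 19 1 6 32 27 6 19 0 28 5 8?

One longest increasing subsequence is 5, 19, 27, 28 (positions 2,4,8,12), of length 4; no longer one exists.

4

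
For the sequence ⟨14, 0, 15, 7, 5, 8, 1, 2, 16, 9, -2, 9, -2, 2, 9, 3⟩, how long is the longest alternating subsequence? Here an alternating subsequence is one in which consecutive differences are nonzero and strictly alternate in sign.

12

Track the best alternating length ending on an up-step vs a down-step at each position: up/down = 1/1, 1/2, 3/1, 3/4, 3/4, 5/4, 3/6, 7/6, 7/1, 7/8, 1/8, 9/8, 1/10, 11/10, 11/8, 11/12.
The maximum over both is 12; one such subsequence is 14, 0, 15, 7, 8, 1, 2, -2, 9, -2, 9, 3.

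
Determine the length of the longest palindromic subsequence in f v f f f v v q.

5

One longest palindromic subsequence is vfffv (positions 2,3,4,5,7); it reads the same forward and backward, and the interval DP gives dp[1][8] = 5.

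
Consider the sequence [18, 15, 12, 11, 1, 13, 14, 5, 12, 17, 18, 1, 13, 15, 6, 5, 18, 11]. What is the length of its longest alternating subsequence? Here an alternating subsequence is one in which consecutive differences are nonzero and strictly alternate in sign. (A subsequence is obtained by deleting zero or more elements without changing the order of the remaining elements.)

Track the best alternating length ending on an up-step vs a down-step at each position: up/down = 1/1, 1/2, 1/2, 1/2, 1/2, 3/2, 3/2, 3/4, 5/4, 5/2, 5/1, 1/6, 7/6, 7/6, 7/8, 7/8, 9/1, 9/10.
The maximum over both is 10; one such subsequence is 18, 12, 13, 5, 12, 1, 13, 6, 18, 11.

10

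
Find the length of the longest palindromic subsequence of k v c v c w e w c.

Using dp[i][j] = 2 + dp[i+1][j−1] if the ends match, else max(dp[i+1][j], dp[i][j−1]):
dp[1][9] = 5. A witness is cwewc at positions 3,6,7,8,9.

5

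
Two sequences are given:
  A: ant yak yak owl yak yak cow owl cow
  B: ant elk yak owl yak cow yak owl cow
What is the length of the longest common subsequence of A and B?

A longest common subsequence is ant, yak, owl, yak, yak, owl, cow (length 7); the LCS DP confirms no longer common subsequence exists.

7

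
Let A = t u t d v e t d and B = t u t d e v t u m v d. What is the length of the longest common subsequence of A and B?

Backtracking the LCS table gives one alignment: t (A1,B1) → u (A2,B2) → t (A3,B3) → d (A4,B4) → v (A5,B6) → t (A7,B7) → d (A8,B11).
So the longest common subsequence has length 7.

7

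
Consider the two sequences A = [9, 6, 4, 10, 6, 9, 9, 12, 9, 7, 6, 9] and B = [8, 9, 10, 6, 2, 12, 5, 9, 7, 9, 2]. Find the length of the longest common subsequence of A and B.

A longest common subsequence is 9, 10, 6, 12, 9, 7, 9 (length 7); the LCS DP confirms no longer common subsequence exists.

7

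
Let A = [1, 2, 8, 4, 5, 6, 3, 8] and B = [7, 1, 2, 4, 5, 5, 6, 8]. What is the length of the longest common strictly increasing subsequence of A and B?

6

For each value that appears in both, track the longest common increasing run ending there.
The best achievable length is 6; one witness is 1, 2, 4, 5, 6, 8 (A-positions 1,2,4,5,6,8, B-positions 2,3,4,5,7,8).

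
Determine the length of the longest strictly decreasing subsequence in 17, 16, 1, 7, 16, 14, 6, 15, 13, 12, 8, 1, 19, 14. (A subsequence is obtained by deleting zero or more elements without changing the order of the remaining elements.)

One longest decreasing subsequence is 17, 16, 14, 13, 12, 8, 1 (positions 1,2,6,9,10,11,12), of length 7; no longer one exists.

7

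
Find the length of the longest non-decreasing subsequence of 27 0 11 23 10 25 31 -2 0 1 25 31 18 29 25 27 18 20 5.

One longest non-decreasing subsequence is 0, 11, 23, 25, 25, 25, 27 (positions 2,3,4,6,11,15,16), of length 7; no longer one exists.

7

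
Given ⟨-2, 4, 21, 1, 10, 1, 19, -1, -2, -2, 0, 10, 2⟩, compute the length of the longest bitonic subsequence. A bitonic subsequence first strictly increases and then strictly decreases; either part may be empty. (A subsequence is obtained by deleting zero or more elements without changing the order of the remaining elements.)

One longest bitonic subsequence is -2, 4, 21, 10, 1, -1, -2 (positions 1,2,3,5,6,8,10): it rises to 21 then falls. Length 7 is optimal.

7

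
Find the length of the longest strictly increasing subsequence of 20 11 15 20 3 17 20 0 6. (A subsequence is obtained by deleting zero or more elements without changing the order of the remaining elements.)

One longest increasing subsequence is 11, 15, 17, 20 (positions 2,3,6,7), of length 4; no longer one exists.

4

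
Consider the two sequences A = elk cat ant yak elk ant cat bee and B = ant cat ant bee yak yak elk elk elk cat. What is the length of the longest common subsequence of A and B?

A longest common subsequence is cat, ant, yak, elk, cat (length 5); the LCS DP confirms no longer common subsequence exists.

5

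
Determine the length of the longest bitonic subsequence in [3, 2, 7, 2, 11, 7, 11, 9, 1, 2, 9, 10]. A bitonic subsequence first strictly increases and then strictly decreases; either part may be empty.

Let inc[i] be the LIS ending at i and dec[i] the longest strictly decreasing subsequence starting at i. inc = [1, 1, 2, 1, 3, 2, 3, 3, 1, 2, 3, 4], dec = [3, 2, 3, 2, 3, 2, 3, 2, 1, 1, 1, 1].
max_i inc[i]+dec[i]−1 = 5, with one witness 3, 7, 11, 9, 2.

5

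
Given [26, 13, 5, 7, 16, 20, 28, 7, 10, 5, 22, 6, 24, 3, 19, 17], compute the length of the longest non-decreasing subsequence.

6

Let dp[i] be the longest non-decreasing subsequence ending at position i. Then dp = [1, 1, 1, 2, 3, 4, 5, 3, 4, 2, 5, 3, 6, 1, 5, 5].
The maximum is 6; one witness is 5, 7, 16, 20, 22, 24 at positions 3,4,5,6,11,13.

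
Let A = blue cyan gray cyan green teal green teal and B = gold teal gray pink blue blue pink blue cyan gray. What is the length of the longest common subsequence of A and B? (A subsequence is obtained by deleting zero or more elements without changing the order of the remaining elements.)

3

A longest common subsequence is blue, cyan, gray (length 3); the LCS DP confirms no longer common subsequence exists.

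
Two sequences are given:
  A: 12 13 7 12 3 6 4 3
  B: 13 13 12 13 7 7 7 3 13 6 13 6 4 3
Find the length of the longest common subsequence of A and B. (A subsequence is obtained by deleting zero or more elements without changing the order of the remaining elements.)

A longest common subsequence is 12, 13, 7, 3, 6, 4, 3 (length 7); the LCS DP confirms no longer common subsequence exists.

7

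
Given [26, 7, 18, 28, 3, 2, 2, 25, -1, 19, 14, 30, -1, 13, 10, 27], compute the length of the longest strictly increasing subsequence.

4

One longest increasing subsequence is 7, 18, 28, 30 (positions 2,3,4,12), of length 4; no longer one exists.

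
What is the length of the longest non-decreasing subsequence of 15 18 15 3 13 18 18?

Let dp[i] be the longest non-decreasing subsequence ending at position i. Then dp = [1, 2, 2, 1, 2, 3, 4].
The maximum is 4; one witness is 15, 18, 18, 18 at positions 1,2,6,7.

4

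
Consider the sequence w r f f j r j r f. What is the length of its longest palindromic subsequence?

5

One longest palindromic subsequence is frjrf (positions 3,6,7,8,9); it reads the same forward and backward, and the interval DP gives dp[1][9] = 5.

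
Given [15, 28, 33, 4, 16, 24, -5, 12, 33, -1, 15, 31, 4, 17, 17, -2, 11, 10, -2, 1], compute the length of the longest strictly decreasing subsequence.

6

Let dp[i] be the longest decreasing subsequence ending at position i. Then dp = [1, 1, 1, 2, 2, 2, 3, 3, 1, 4, 3, 2, 4, 3, 3, 5, 4, 5, 6, 6].
The maximum is 6; one witness is 28, 16, 12, 11, 10, -2 at positions 2,5,8,17,18,19.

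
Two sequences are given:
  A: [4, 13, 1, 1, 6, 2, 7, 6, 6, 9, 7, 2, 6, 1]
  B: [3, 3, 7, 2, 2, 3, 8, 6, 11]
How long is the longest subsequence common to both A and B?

3

Backtracking the LCS table gives one alignment: 2 (A6,B4) → 2 (A12,B5) → 6 (A13,B8).
So the longest common subsequence has length 3.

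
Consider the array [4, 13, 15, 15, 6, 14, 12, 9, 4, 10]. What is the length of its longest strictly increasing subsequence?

Scanning left to right, the best length ending at each element is: 4→1, 13→2, 15→3, 15→3, 6→2, 14→3, 12→3, 9→3, 4→1, 10→4.
So the longest increasing subsequence has length 4, e.g. 4, 6, 9, 10.

4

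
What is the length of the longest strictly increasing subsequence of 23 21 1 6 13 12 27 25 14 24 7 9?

5

One longest increasing subsequence is 1, 6, 13, 14, 24 (positions 3,4,5,9,10), of length 5; no longer one exists.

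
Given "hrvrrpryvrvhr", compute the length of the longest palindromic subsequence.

9

Using dp[i][j] = 2 + dp[i+1][j−1] if the ends match, else max(dp[i+1][j], dp[i][j−1]):
dp[1][13] = 9. A witness is rvrrprrvr at positions 2,3,4,5,6,7,10,11,13.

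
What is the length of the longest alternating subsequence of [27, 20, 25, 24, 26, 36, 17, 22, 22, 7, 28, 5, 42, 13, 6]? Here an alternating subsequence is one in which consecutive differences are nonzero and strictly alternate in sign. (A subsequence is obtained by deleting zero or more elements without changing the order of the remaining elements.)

A longest alternating subsequence is 27, 20, 25, 24, 26, 17, 22, 7, 28, 5, 42, 13 (positions 1,2,3,4,5,7,8,10,11,12,13,14); its 11 consecutive differences strictly alternate in sign, and length 12 is optimal.

12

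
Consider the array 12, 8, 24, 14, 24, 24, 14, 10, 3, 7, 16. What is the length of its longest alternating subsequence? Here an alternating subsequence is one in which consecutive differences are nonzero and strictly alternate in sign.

Track the best alternating length ending on an up-step vs a down-step at each position: up/down = 1/1, 1/2, 3/1, 3/4, 5/1, 5/1, 3/6, 3/6, 1/6, 7/6, 7/6.
The maximum over both is 7; one such subsequence is 12, 8, 24, 14, 24, 3, 7.

7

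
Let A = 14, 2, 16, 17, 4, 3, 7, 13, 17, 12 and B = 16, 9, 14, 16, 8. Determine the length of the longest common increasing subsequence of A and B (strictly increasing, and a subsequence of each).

A longest common strictly increasing subsequence is 14, 16 (length 2); it appears in order in both A and B, and no longer such subsequence exists.

2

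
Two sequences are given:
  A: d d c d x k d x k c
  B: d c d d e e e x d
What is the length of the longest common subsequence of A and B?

Backtracking the LCS table gives one alignment: d (A1,B1) → d (A2,B3) → d (A4,B4) → x (A5,B8) → d (A7,B9).
So the longest common subsequence has length 5.

5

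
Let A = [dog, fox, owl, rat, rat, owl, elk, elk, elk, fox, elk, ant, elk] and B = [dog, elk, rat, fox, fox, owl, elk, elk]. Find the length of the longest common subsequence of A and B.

5

Backtracking the LCS table gives one alignment: dog (A1,B1) → fox (A2,B5) → owl (A6,B6) → elk (A11,B7) → elk (A13,B8).
So the longest common subsequence has length 5.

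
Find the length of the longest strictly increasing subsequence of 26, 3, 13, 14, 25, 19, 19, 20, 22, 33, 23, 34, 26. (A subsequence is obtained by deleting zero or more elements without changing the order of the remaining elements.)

Let dp[i] be the longest increasing subsequence ending at position i. Then dp = [1, 1, 2, 3, 4, 4, 4, 5, 6, 7, 7, 8, 8].
The maximum is 8; one witness is 3, 13, 14, 19, 20, 22, 33, 34 at positions 2,3,4,6,8,9,10,12.

8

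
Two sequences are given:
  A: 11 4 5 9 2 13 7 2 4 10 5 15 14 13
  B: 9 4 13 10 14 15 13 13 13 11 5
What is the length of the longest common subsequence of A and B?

A longest common subsequence is 4, 13, 10, 15, 13 (length 5); the LCS DP confirms no longer common subsequence exists.

5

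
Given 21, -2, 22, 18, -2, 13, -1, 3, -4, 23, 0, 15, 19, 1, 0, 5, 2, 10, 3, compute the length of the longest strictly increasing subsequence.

One longest increasing subsequence is -2, -1, 0, 1, 5, 10 (positions 2,7,11,14,16,18), of length 6; no longer one exists.

6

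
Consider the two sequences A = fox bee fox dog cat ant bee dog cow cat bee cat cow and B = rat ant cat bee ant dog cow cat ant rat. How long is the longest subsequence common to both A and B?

Backtracking the LCS table gives one alignment: bee (A2,B4) → ant (A6,B5) → dog (A8,B6) → cow (A9,B7) → cat (A10,B8).
So the longest common subsequence has length 5.

5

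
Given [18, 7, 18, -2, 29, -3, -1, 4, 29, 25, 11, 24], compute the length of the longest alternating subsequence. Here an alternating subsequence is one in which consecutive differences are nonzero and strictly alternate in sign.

A longest alternating subsequence is 18, 7, 18, -2, 29, -3, 29, 11, 24 (positions 1,2,3,4,5,6,9,11,12); its 8 consecutive differences strictly alternate in sign, and length 9 is optimal.

9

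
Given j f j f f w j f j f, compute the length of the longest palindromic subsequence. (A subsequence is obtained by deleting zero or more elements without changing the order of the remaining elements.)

Using dp[i][j] = 2 + dp[i+1][j−1] if the ends match, else max(dp[i+1][j], dp[i][j−1]):
dp[1][10] = 8. A witness is jfjffjfj at positions 1,2,3,4,5,7,8,9.

8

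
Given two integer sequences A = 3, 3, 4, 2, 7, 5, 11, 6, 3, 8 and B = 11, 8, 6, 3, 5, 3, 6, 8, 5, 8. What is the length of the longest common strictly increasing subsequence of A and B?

A longest common strictly increasing subsequence is 3, 5, 6, 8 (length 4); it appears in order in both A and B, and no longer such subsequence exists.

4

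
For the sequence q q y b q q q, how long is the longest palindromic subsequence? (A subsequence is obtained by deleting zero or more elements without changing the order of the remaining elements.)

5

Using dp[i][j] = 2 + dp[i+1][j−1] if the ends match, else max(dp[i+1][j], dp[i][j−1]):
dp[1][7] = 5. A witness is qqqqq at positions 1,2,5,6,7.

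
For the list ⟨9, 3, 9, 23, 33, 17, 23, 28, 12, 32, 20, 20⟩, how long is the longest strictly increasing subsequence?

One longest increasing subsequence is 3, 9, 17, 23, 28, 32 (positions 2,3,6,7,8,10), of length 6; no longer one exists.

6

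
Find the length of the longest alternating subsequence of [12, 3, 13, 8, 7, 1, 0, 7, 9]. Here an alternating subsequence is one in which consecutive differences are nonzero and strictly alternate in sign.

5

Track the best alternating length ending on an up-step vs a down-step at each position: up/down = 1/1, 1/2, 3/1, 3/4, 3/4, 1/4, 1/4, 5/4, 5/4.
The maximum over both is 5; one such subsequence is 12, 3, 13, 1, 7.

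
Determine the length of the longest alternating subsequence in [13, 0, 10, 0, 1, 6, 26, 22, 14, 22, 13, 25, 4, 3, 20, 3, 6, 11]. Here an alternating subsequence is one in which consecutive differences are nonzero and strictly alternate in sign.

13

A longest alternating subsequence is 13, 0, 10, 0, 26, 14, 22, 13, 25, 4, 20, 3, 6 (positions 1,2,3,4,7,9,10,11,12,13,15,16,17); its 12 consecutive differences strictly alternate in sign, and length 13 is optimal.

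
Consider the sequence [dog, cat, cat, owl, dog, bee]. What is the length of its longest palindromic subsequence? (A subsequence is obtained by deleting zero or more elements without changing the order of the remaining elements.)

Using dp[i][j] = 2 + dp[i+1][j−1] if the ends match, else max(dp[i+1][j], dp[i][j−1]):
dp[1][6] = 4. A witness is dog cat cat dog at positions 1,2,3,5.

4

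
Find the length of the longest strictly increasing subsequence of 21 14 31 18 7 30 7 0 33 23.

One longest increasing subsequence is 14, 18, 30, 33 (positions 2,4,6,9), of length 4; no longer one exists.

4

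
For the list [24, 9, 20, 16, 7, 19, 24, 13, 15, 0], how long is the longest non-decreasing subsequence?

4

Let dp[i] be the longest non-decreasing subsequence ending at position i. Then dp = [1, 1, 2, 2, 1, 3, 4, 2, 3, 1].
The maximum is 4; one witness is 9, 16, 19, 24 at positions 2,4,6,7.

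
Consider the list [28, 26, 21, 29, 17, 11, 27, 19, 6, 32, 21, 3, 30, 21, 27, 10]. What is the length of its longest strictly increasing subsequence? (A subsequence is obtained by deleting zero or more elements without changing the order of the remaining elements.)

4

Let dp[i] be the longest increasing subsequence ending at position i. Then dp = [1, 1, 1, 2, 1, 1, 2, 2, 1, 3, 3, 1, 4, 3, 4, 2].
The maximum is 4; one witness is 17, 19, 21, 30 at positions 5,8,11,13.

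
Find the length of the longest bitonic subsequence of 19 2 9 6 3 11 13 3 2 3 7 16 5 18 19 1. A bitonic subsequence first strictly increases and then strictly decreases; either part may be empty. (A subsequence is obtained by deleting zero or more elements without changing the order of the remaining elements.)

8

One longest bitonic subsequence is 2, 9, 11, 13, 16, 18, 19, 1 (positions 2,3,6,7,12,14,15,16): it rises to 19 then falls. Length 8 is optimal.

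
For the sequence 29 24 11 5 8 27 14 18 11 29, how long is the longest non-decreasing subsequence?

Let dp[i] be the longest non-decreasing subsequence ending at position i. Then dp = [1, 1, 1, 1, 2, 3, 3, 4, 3, 5].
The maximum is 5; one witness is 5, 8, 14, 18, 29 at positions 4,5,7,8,10.

5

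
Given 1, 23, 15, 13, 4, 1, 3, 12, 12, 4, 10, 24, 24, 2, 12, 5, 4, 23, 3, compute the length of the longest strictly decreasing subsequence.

8

Scanning left to right, the best length ending at each element is: 1→1, 23→1, 15→2, 13→3, 4→4, 1→5, 3→5, 12→4, 12→4, 4→5, 10→5, 24→1, 24→1, 2→6, 12→4, 5→6, 4→7, 23→2, 3→8.
So the longest decreasing subsequence has length 8, e.g. 23, 15, 13, 12, 10, 5, 4, 3.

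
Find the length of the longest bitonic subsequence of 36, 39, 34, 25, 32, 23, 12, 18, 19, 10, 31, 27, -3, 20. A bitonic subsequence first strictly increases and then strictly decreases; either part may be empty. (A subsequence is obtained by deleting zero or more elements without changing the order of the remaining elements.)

One longest bitonic subsequence is 36, 39, 34, 32, 23, 19, 10, -3 (positions 1,2,3,5,6,9,10,13): it rises to 39 then falls. Length 8 is optimal.

8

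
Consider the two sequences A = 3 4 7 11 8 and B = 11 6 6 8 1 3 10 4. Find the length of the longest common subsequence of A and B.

2

A longest common subsequence is 3, 4 (length 2); the LCS DP confirms no longer common subsequence exists.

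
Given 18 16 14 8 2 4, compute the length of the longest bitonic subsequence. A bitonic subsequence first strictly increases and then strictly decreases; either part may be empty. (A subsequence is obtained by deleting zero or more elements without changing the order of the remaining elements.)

5

Let inc[i] be the LIS ending at i and dec[i] the longest strictly decreasing subsequence starting at i. inc = [1, 1, 1, 1, 1, 2], dec = [5, 4, 3, 2, 1, 1].
max_i inc[i]+dec[i]−1 = 5, with one witness 18, 16, 14, 8, 4.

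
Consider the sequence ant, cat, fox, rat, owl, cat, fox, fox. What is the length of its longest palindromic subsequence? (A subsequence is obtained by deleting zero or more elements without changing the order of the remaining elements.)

3

One longest palindromic subsequence is fox fox fox (positions 3,7,8); it reads the same forward and backward, and the interval DP gives dp[1][8] = 3.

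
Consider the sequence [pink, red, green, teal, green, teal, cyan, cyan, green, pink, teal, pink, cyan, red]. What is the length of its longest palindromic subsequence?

Using dp[i][j] = 2 + dp[i+1][j−1] if the ends match, else max(dp[i+1][j], dp[i][j−1]):
dp[1][14] = 8. A witness is red teal green cyan cyan green teal red at positions 2,4,5,7,8,9,11,14.

8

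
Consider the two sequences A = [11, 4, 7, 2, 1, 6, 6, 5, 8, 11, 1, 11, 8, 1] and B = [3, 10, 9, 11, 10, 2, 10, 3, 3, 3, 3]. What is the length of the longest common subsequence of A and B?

2

A longest common subsequence is 11, 2 (length 2); the LCS DP confirms no longer common subsequence exists.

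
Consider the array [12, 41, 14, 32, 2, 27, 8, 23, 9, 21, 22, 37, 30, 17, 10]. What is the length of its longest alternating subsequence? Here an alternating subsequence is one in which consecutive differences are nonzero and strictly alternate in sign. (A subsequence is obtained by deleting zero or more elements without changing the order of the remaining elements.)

11

A longest alternating subsequence is 12, 41, 14, 32, 2, 27, 8, 23, 9, 37, 30 (positions 1,2,3,4,5,6,7,8,9,12,13); its 10 consecutive differences strictly alternate in sign, and length 11 is optimal.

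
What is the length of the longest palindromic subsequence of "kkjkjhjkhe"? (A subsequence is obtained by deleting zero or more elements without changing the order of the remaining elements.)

One longest palindromic subsequence is kjhjk (positions 4,5,6,7,8); it reads the same forward and backward, and the interval DP gives dp[1][10] = 5.

5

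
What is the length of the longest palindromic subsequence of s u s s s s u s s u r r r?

8

Using dp[i][j] = 2 + dp[i+1][j−1] if the ends match, else max(dp[i+1][j], dp[i][j−1]):
dp[1][13] = 8. A witness is ussssssu at positions 2,3,4,5,6,8,9,10.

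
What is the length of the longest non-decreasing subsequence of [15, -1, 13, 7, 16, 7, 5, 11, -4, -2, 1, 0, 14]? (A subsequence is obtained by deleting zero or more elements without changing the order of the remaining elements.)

One longest non-decreasing subsequence is -1, 7, 7, 11, 14 (positions 2,4,6,8,13), of length 5; no longer one exists.

5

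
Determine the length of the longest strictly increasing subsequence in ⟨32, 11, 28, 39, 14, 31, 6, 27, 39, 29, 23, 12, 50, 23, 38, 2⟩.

One longest increasing subsequence is 11, 28, 31, 39, 50 (positions 2,3,6,9,13), of length 5; no longer one exists.

5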